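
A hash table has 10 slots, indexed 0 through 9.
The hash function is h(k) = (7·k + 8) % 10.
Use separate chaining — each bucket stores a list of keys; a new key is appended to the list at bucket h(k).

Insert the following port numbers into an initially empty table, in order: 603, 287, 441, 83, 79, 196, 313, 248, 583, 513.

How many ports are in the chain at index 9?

5

603 -> bucket 9
287 -> bucket 7
441 -> bucket 5
83 -> bucket 9 (collision)
79 -> bucket 1
196 -> bucket 0
313 -> bucket 9 (collision)
248 -> bucket 4
583 -> bucket 9 (collision)
513 -> bucket 9 (collision)
Final buckets:
0: 196
1: 79
2: _
3: _
4: 248
5: 441
6: _
7: 287
8: _
9: 603 -> 83 -> 313 -> 583 -> 513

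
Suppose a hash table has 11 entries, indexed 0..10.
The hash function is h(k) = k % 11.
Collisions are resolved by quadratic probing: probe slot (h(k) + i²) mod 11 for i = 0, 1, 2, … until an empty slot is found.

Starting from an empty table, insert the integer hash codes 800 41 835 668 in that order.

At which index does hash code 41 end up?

Insert 800: h=8, slot 8 empty -> index 8.
Insert 41: h=8, slot 8 occupied -> index 9.
Insert 835: h=10, slot 10 empty -> index 10.
Insert 668: h=8, slots 8,9 occupied -> index 1.
Table: [_, 668, _, _, _, _, _, _, 800, 41, 835]

9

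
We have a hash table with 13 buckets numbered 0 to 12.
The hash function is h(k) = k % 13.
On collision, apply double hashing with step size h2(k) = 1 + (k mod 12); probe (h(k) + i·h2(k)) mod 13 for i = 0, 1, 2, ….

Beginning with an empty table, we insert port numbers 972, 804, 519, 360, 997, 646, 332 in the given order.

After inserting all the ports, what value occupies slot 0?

997

972: h=10 → slot 10
804: h=11 → slot 11
519: h=12 → slot 12
360: h=9 → slot 9
997: h=9, h2=2, probe 9,11,0 → slot 0
646: h=9, h2=11, probe 9,7 → slot 7
332: h=7, h2=9, probe 7,3 → slot 3
Table: [997, —, —, 332, —, —, —, 646, —, 360, 972, 804, 519]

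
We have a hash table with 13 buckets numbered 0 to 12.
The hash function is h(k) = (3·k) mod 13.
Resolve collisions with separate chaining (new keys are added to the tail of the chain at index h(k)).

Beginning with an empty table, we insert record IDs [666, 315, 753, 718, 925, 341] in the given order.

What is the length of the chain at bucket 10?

Insert 666: h=9, bucket 9 empty → new chain.
Insert 315: h=9, bucket 9 nonempty → append to chain.
Insert 753: h=10, bucket 10 empty → new chain.
Insert 718: h=9, bucket 9 nonempty → append to chain.
Insert 925: h=6, bucket 6 empty → new chain.
Insert 341: h=9, bucket 9 nonempty → append to chain.
Final buckets:
0: -
1: -
2: -
3: -
4: -
5: -
6: 925
7: -
8: -
9: 666 -> 315 -> 718 -> 341
10: 753
11: -
12: -

1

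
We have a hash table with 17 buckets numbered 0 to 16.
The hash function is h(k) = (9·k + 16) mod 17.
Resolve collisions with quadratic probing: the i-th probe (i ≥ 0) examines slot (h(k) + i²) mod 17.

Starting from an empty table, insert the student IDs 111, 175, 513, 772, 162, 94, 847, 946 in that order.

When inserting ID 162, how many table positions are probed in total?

111: h=12 → slot 12
175: h=10 → slot 10
513: h=9 → slot 9
772: h=11 → slot 11
162: h=12, probe 12,13 → slot 13
94: h=12, probe 12,13,16 → slot 16
847: h=6 → slot 6
946: h=13, probe 13,14 → slot 14
Table: [_, _, _, _, _, _, 847, _, _, 513, 175, 772, 111, 162, 946, _, 94]

2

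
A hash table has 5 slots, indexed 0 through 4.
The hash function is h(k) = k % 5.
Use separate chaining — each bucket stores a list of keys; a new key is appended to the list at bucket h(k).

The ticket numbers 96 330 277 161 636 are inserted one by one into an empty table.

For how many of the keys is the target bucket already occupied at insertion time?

Insert 96: h=1, bucket 1 empty -> new chain.
Insert 330: h=0, bucket 0 empty -> new chain.
Insert 277: h=2, bucket 2 empty -> new chain.
Insert 161: h=1, bucket 1 nonempty -> append to chain.
Insert 636: h=1, bucket 1 nonempty -> append to chain.
Final buckets:
0: 330
1: 96 -> 161 -> 636
2: 277
3: —
4: —

2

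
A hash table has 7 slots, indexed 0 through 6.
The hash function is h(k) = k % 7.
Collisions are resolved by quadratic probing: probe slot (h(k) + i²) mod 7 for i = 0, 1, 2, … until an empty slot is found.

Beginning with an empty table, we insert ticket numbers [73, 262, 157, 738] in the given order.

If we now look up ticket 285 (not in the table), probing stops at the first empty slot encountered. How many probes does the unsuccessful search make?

2

Insert 73: h=3, slot 3 empty -> index 3.
Insert 262: h=3, slot 3 occupied -> index 4.
Insert 157: h=3, slots 3,4 occupied -> index 0.
Insert 738: h=3, slots 3,4,0 occupied -> index 5.
Table: [157, ., ., 73, 262, 738, .]
Lookup 285: h=5, probe 5,6 → slot 6 empty, not found.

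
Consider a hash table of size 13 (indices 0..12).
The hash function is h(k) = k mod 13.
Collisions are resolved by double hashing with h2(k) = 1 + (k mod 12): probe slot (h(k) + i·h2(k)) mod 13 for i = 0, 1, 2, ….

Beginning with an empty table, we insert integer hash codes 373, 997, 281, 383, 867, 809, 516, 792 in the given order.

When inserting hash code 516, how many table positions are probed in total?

2

373 hashes to 9; slot 9 is free -> place at 9.
997 hashes to 9, h2=2; 9 taken -> place at 11.
281 hashes to 8; slot 8 is free -> place at 8.
383 hashes to 6; slot 6 is free -> place at 6.
867 hashes to 9, h2=4; 9 taken -> place at 0.
809 hashes to 3; slot 3 is free -> place at 3.
516 hashes to 9, h2=1; 9 taken -> place at 10.
792 hashes to 12; slot 12 is free -> place at 12.
Table: [867, -, -, 809, -, -, 383, -, 281, 373, 516, 997, 792]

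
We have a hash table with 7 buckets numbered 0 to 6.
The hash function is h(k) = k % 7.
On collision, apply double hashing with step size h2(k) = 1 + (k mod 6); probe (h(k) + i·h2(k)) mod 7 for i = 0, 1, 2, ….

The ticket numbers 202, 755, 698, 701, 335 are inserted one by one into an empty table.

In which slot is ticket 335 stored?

4

Insert 202: h=6, slot 6 empty → index 6.
Insert 755: h=6, h2=6, slot 6 occupied → index 5.
Insert 698: h=5, h2=3, slot 5 occupied → index 1.
Insert 701: h=1, h2=6, slot 1 occupied → index 0.
Insert 335: h=6, h2=6, slots 6,5 occupied → index 4.
Table: [701, 698, _, _, 335, 755, 202]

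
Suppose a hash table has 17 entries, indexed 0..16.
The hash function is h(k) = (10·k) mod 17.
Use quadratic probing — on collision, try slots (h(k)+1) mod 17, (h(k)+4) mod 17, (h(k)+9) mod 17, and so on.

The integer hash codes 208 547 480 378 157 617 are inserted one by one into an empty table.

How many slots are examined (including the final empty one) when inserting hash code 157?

208 hashes to 6; slot 6 is free => place at 6.
547 hashes to 13; slot 13 is free => place at 13.
480 hashes to 6; 6 taken => place at 7.
378 hashes to 6; 6,7 taken => place at 10.
157 hashes to 6; 6,7,10 taken => place at 15.
617 hashes to 16; slot 16 is free => place at 16.
Table: [-, -, -, -, -, -, 208, 480, -, -, 378, -, -, 547, -, 157, 617]

4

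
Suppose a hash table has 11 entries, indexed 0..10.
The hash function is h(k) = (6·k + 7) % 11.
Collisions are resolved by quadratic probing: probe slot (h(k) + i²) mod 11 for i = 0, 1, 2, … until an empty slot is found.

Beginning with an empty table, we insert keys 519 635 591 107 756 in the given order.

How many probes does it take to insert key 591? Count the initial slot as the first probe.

2

Insert 519: h=8, slot 8 empty => index 8.
Insert 635: h=0, slot 0 empty => index 0.
Insert 591: h=0, slot 0 occupied => index 1.
Insert 107: h=0, slots 0,1 occupied => index 4.
Insert 756: h=0, slots 0,1,4 occupied => index 9.
Table: [635, 591, —, —, 107, —, —, —, 519, 756, —]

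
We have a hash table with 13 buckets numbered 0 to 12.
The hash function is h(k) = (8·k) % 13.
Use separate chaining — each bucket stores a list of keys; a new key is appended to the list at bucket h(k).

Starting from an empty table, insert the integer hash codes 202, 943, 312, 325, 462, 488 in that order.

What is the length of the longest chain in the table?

4

Insert 202: h=4, bucket 4 empty → new chain.
Insert 943: h=4, bucket 4 nonempty → append to chain.
Insert 312: h=0, bucket 0 empty → new chain.
Insert 325: h=0, bucket 0 nonempty → append to chain.
Insert 462: h=4, bucket 4 nonempty → append to chain.
Insert 488: h=4, bucket 4 nonempty → append to chain.
Final buckets:
0: 312 -> 325
1: .
2: .
3: .
4: 202 -> 943 -> 462 -> 488
5: .
6: .
7: .
8: .
9: .
10: .
11: .
12: .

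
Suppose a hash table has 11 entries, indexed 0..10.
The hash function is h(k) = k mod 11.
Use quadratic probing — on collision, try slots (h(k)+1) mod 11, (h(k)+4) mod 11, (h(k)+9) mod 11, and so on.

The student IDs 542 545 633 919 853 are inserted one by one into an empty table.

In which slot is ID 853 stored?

4

Insert 542: h=3, slot 3 empty -> index 3.
Insert 545: h=6, slot 6 empty -> index 6.
Insert 633: h=6, slot 6 occupied -> index 7.
Insert 919: h=6, slots 6,7 occupied -> index 10.
Insert 853: h=6, slots 6,7,10 occupied -> index 4.
Table: [-, -, -, 542, 853, -, 545, 633, -, -, 919]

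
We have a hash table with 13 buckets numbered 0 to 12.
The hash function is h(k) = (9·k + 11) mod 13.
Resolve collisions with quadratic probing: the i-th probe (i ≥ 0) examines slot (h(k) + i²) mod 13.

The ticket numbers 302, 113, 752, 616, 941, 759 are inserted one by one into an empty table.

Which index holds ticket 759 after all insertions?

8

Insert 302: h=12, slot 12 empty => index 12.
Insert 113: h=1, slot 1 empty => index 1.
Insert 752: h=6, slot 6 empty => index 6.
Insert 616: h=4, slot 4 empty => index 4.
Insert 941: h=4, slot 4 occupied => index 5.
Insert 759: h=4, slots 4,5 occupied => index 8.
Table: [_, 113, _, _, 616, 941, 752, _, 759, _, _, _, 302]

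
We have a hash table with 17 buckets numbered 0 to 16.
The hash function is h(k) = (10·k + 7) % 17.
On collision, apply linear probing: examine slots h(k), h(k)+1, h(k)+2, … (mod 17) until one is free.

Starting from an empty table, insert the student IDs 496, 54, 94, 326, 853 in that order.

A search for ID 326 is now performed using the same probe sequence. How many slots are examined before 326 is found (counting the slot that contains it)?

3

496 hashes to 3; slot 3 is free -> place at 3.
54 hashes to 3; 3 taken -> place at 4.
94 hashes to 12; slot 12 is free -> place at 12.
326 hashes to 3; 3,4 taken -> place at 5.
853 hashes to 3; 3,4,5 taken -> place at 6.
Table: [∅, ∅, ∅, 496, 54, 326, 853, ∅, ∅, ∅, ∅, ∅, 94, ∅, ∅, ∅, ∅]
Lookup 326: h=3, probe 3,4,5 → found at 5.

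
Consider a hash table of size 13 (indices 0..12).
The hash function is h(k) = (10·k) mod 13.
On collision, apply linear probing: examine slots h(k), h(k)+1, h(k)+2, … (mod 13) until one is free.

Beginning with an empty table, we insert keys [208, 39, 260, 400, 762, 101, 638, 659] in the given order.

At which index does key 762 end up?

208: h=0 => slot 0
39: h=0, probe 0,1 => slot 1
260: h=0, probe 0,1,2 => slot 2
400: h=9 => slot 9
762: h=2, probe 2,3 => slot 3
101: h=9, probe 9,10 => slot 10
638: h=10, probe 10,11 => slot 11
659: h=12 => slot 12
Table: [208, 39, 260, 762, —, —, —, —, —, 400, 101, 638, 659]

3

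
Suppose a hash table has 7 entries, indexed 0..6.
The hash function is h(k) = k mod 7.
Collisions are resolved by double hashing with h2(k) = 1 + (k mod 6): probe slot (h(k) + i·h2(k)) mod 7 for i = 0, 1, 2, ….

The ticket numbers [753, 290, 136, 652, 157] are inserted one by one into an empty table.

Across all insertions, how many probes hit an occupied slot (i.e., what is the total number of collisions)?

3

753: h=4 -> slot 4
290: h=3 -> slot 3
136: h=3, h2=5, probe 3,1 -> slot 1
652: h=1, h2=5, probe 1,6 -> slot 6
157: h=3, h2=2, probe 3,5 -> slot 5
Table: [—, 136, —, 290, 753, 157, 652]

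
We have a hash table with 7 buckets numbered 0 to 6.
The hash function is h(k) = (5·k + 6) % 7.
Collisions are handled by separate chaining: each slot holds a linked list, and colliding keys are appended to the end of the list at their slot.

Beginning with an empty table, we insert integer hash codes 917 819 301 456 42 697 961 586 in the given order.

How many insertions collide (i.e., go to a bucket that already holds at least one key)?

3

917 → bucket 6
819 → bucket 6 (collision)
301 → bucket 6 (collision)
456 → bucket 4
42 → bucket 6 (collision)
697 → bucket 5
961 → bucket 2
586 → bucket 3
Final buckets:
0: -
1: -
2: 961
3: 586
4: 456
5: 697
6: 917 -> 819 -> 301 -> 42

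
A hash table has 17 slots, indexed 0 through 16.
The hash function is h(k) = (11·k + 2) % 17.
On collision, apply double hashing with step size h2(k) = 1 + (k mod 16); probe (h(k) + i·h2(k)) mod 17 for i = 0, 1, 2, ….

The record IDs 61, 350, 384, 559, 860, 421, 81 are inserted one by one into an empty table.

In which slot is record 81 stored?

13

61: h=10 → slot 10
350: h=10, h2=15, probe 10,8 → slot 8
384: h=10, h2=1, probe 10,11 → slot 11
559: h=14 → slot 14
860: h=10, h2=13, probe 10,6 → slot 6
421: h=9 → slot 9
81: h=9, h2=2, probe 9,11,13 → slot 13
Table: [—, —, —, —, —, —, 860, —, 350, 421, 61, 384, —, 81, 559, —, —]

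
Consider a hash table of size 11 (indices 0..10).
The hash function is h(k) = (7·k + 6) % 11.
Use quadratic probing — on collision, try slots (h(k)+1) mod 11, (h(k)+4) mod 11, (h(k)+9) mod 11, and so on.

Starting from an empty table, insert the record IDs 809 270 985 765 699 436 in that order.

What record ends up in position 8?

985

809: h=4 → slot 4
270: h=4, probe 4,5 → slot 5
985: h=4, probe 4,5,8 → slot 8
765: h=4, probe 4,5,8,2 → slot 2
699: h=4, probe 4,5,8,2,9 → slot 9
436: h=0 → slot 0
Table: [436, —, 765, —, 809, 270, —, —, 985, 699, —]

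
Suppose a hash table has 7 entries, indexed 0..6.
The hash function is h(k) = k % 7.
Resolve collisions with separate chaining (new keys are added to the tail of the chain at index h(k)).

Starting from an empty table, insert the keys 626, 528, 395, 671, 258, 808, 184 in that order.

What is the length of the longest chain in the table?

Insert 626: h=3, bucket 3 empty → new chain.
Insert 528: h=3, bucket 3 nonempty → append to chain.
Insert 395: h=3, bucket 3 nonempty → append to chain.
Insert 671: h=6, bucket 6 empty → new chain.
Insert 258: h=6, bucket 6 nonempty → append to chain.
Insert 808: h=3, bucket 3 nonempty → append to chain.
Insert 184: h=2, bucket 2 empty → new chain.
Final buckets:
0: ∅
1: ∅
2: 184
3: 626 -> 528 -> 395 -> 808
4: ∅
5: ∅
6: 671 -> 258

4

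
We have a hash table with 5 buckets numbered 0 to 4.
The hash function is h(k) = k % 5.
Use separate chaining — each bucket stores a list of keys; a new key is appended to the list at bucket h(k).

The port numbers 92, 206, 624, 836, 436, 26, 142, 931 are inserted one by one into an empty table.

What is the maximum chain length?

5

92 → bucket 2
206 → bucket 1
624 → bucket 4
836 → bucket 1 (collision)
436 → bucket 1 (collision)
26 → bucket 1 (collision)
142 → bucket 2 (collision)
931 → bucket 1 (collision)
Final buckets:
0: .
1: 206 -> 836 -> 436 -> 26 -> 931
2: 92 -> 142
3: .
4: 624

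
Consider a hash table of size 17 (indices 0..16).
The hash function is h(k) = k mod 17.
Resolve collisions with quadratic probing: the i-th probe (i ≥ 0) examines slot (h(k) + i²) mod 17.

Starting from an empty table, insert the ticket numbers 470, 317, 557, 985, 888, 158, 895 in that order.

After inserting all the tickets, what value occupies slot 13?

557

470 hashes to 11; slot 11 is free -> place at 11.
317 hashes to 11; 11 taken -> place at 12.
557 hashes to 13; slot 13 is free -> place at 13.
985 hashes to 16; slot 16 is free -> place at 16.
888 hashes to 4; slot 4 is free -> place at 4.
158 hashes to 5; slot 5 is free -> place at 5.
895 hashes to 11; 11,12 taken -> place at 15.
Table: [—, —, —, —, 888, 158, —, —, —, —, —, 470, 317, 557, —, 895, 985]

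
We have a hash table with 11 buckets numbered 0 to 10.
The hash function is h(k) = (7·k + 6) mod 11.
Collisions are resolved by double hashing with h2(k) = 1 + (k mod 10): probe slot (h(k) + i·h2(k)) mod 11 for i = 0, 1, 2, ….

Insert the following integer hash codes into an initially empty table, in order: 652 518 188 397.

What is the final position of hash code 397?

10

Insert 652: h=5, slot 5 empty -> index 5.
Insert 518: h=2, slot 2 empty -> index 2.
Insert 188: h=2, h2=9, slot 2 occupied -> index 0.
Insert 397: h=2, h2=8, slot 2 occupied -> index 10.
Table: [188, —, 518, —, —, 652, —, —, —, —, 397]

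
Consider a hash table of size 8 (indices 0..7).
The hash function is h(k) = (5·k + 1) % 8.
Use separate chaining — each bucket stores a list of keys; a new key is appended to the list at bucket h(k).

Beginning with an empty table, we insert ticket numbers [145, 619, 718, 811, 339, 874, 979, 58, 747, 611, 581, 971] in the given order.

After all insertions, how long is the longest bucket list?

Insert 145: h=6, bucket 6 empty -> new chain.
Insert 619: h=0, bucket 0 empty -> new chain.
Insert 718: h=7, bucket 7 empty -> new chain.
Insert 811: h=0, bucket 0 nonempty -> append to chain.
Insert 339: h=0, bucket 0 nonempty -> append to chain.
Insert 874: h=3, bucket 3 empty -> new chain.
Insert 979: h=0, bucket 0 nonempty -> append to chain.
Insert 58: h=3, bucket 3 nonempty -> append to chain.
Insert 747: h=0, bucket 0 nonempty -> append to chain.
Insert 611: h=0, bucket 0 nonempty -> append to chain.
Insert 581: h=2, bucket 2 empty -> new chain.
Insert 971: h=0, bucket 0 nonempty -> append to chain.
Final buckets:
0: 619 -> 811 -> 339 -> 979 -> 747 -> 611 -> 971
1: .
2: 581
3: 874 -> 58
4: .
5: .
6: 145
7: 718

7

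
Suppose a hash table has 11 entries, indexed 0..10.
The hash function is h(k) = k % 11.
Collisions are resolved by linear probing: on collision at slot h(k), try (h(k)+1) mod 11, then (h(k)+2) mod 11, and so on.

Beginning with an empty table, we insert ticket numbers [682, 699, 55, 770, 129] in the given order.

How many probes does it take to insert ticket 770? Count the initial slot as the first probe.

3

682 hashes to 0; slot 0 is free -> place at 0.
699 hashes to 6; slot 6 is free -> place at 6.
55 hashes to 0; 0 taken -> place at 1.
770 hashes to 0; 0,1 taken -> place at 2.
129 hashes to 8; slot 8 is free -> place at 8.
Table: [682, 55, 770, ., ., ., 699, ., 129, ., .]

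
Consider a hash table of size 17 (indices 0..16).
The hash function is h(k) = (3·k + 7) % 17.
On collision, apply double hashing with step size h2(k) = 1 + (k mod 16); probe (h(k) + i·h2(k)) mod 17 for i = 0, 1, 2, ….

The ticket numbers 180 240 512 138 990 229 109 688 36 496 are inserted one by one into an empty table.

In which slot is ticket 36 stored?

1

Insert 180: h=3, slot 3 empty → index 3.
Insert 240: h=13, slot 13 empty → index 13.
Insert 512: h=13, h2=1, slot 13 occupied → index 14.
Insert 138: h=13, h2=11, slot 13 occupied → index 7.
Insert 990: h=2, slot 2 empty → index 2.
Insert 229: h=14, h2=6, slots 14,3 occupied → index 9.
Insert 109: h=11, slot 11 empty → index 11.
Insert 688: h=14, h2=1, slot 14 occupied → index 15.
Insert 36: h=13, h2=5, slot 13 occupied → index 1.
Insert 496: h=16, slot 16 empty → index 16.
Table: [_, 36, 990, 180, _, _, _, 138, _, 229, _, 109, _, 240, 512, 688, 496]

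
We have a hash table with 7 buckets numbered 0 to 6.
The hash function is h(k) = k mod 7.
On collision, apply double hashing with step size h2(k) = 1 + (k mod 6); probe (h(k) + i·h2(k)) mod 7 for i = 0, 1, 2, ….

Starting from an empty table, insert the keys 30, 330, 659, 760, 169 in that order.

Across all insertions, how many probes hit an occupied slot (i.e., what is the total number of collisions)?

2

30 hashes to 2; slot 2 is free -> place at 2.
330 hashes to 1; slot 1 is free -> place at 1.
659 hashes to 1, h2=6; 1 taken -> place at 0.
760 hashes to 4; slot 4 is free -> place at 4.
169 hashes to 1, h2=2; 1 taken -> place at 3.
Table: [659, 330, 30, 169, 760, ∅, ∅]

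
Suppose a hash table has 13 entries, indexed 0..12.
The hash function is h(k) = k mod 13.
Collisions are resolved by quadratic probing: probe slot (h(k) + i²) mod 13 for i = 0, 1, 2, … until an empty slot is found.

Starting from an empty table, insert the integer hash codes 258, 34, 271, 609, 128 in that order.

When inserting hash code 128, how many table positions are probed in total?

258: h=11 → slot 11
34: h=8 → slot 8
271: h=11, probe 11,12 → slot 12
609: h=11, probe 11,12,2 → slot 2
128: h=11, probe 11,12,2,7 → slot 7
Table: [., ., 609, ., ., ., ., 128, 34, ., ., 258, 271]

4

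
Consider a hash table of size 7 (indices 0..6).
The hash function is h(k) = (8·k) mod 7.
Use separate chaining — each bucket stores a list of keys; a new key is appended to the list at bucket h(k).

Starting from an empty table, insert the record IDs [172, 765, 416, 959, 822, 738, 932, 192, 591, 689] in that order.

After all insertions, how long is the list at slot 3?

6

172 -> bucket 4
765 -> bucket 2
416 -> bucket 3
959 -> bucket 0
822 -> bucket 3 (collision)
738 -> bucket 3 (collision)
932 -> bucket 1
192 -> bucket 3 (collision)
591 -> bucket 3 (collision)
689 -> bucket 3 (collision)
Final buckets:
0: 959
1: 932
2: 765
3: 416 -> 822 -> 738 -> 192 -> 591 -> 689
4: 172
5: ∅
6: ∅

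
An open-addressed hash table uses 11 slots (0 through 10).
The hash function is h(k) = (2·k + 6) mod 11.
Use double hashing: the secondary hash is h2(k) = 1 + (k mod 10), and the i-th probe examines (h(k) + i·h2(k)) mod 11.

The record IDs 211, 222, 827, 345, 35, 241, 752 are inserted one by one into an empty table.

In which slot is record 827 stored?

7

211: h=10 => slot 10
222: h=10, h2=3, probe 10,2 => slot 2
827: h=10, h2=8, probe 10,7 => slot 7
345: h=3 => slot 3
35: h=10, h2=6, probe 10,5 => slot 5
241: h=4 => slot 4
752: h=3, h2=3, probe 3,6 => slot 6
Table: [∅, ∅, 222, 345, 241, 35, 752, 827, ∅, ∅, 211]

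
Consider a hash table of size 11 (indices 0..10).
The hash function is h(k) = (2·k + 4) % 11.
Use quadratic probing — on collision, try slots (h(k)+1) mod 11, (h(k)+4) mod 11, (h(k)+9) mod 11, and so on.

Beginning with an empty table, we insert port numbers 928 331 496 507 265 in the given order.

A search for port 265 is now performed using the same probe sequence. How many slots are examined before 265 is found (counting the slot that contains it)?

4

928: h=1 => slot 1
331: h=6 => slot 6
496: h=6, probe 6,7 => slot 7
507: h=6, probe 6,7,10 => slot 10
265: h=6, probe 6,7,10,4 => slot 4
Table: [-, 928, -, -, 265, -, 331, 496, -, -, 507]
Lookup 265: h=6, probe 6,7,10,4 → found at 4.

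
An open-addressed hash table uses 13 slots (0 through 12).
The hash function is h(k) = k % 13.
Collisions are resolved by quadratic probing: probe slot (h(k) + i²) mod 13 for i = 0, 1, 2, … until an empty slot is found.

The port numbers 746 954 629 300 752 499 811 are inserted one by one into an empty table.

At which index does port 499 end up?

8

Insert 746: h=5, slot 5 empty -> index 5.
Insert 954: h=5, slot 5 occupied -> index 6.
Insert 629: h=5, slots 5,6 occupied -> index 9.
Insert 300: h=1, slot 1 empty -> index 1.
Insert 752: h=11, slot 11 empty -> index 11.
Insert 499: h=5, slots 5,6,9,1 occupied -> index 8.
Insert 811: h=5, slots 5,6,9,1,8 occupied -> index 4.
Table: [—, 300, —, —, 811, 746, 954, —, 499, 629, —, 752, —]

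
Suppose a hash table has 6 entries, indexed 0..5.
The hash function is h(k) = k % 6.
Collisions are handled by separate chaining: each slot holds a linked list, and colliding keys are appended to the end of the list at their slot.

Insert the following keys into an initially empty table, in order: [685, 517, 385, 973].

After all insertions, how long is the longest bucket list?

Insert 685: h=1, bucket 1 empty → new chain.
Insert 517: h=1, bucket 1 nonempty → append to chain.
Insert 385: h=1, bucket 1 nonempty → append to chain.
Insert 973: h=1, bucket 1 nonempty → append to chain.
Final buckets:
0: -
1: 685 -> 517 -> 385 -> 973
2: -
3: -
4: -
5: -

4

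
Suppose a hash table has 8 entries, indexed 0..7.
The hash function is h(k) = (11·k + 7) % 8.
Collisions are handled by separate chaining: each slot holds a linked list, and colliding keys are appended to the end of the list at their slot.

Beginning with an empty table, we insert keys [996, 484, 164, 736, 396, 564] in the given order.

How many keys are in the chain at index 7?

Insert 996: h=3, bucket 3 empty → new chain.
Insert 484: h=3, bucket 3 nonempty → append to chain.
Insert 164: h=3, bucket 3 nonempty → append to chain.
Insert 736: h=7, bucket 7 empty → new chain.
Insert 396: h=3, bucket 3 nonempty → append to chain.
Insert 564: h=3, bucket 3 nonempty → append to chain.
Final buckets:
0: -
1: -
2: -
3: 996 -> 484 -> 164 -> 396 -> 564
4: -
5: -
6: -
7: 736

1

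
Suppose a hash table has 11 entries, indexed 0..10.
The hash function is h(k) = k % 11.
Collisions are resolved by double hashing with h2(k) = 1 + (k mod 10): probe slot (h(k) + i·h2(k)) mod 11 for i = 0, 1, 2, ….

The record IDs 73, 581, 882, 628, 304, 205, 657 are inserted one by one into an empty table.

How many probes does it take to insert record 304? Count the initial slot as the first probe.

3

73 hashes to 7; slot 7 is free → place at 7.
581 hashes to 9; slot 9 is free → place at 9.
882 hashes to 2; slot 2 is free → place at 2.
628 hashes to 1; slot 1 is free → place at 1.
304 hashes to 7, h2=5; 7,1 taken → place at 6.
205 hashes to 7, h2=6; 7,2 taken → place at 8.
657 hashes to 8, h2=8; 8 taken → place at 5.
Table: [., 628, 882, ., ., 657, 304, 73, 205, 581, .]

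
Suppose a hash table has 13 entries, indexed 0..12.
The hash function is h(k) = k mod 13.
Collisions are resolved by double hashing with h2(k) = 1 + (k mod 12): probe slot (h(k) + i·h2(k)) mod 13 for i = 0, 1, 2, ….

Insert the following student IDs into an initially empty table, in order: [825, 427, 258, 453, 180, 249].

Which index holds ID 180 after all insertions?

12

825 hashes to 6; slot 6 is free => place at 6.
427 hashes to 11; slot 11 is free => place at 11.
258 hashes to 11, h2=7; 11 taken => place at 5.
453 hashes to 11, h2=10; 11 taken => place at 8.
180 hashes to 11, h2=1; 11 taken => place at 12.
249 hashes to 2; slot 2 is free => place at 2.
Table: [—, —, 249, —, —, 258, 825, —, 453, —, —, 427, 180]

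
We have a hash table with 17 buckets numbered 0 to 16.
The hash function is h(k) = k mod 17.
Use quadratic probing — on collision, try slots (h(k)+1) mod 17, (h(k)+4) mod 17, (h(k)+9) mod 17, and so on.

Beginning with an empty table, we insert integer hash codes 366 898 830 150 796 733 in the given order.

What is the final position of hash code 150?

1

366 hashes to 9; slot 9 is free -> place at 9.
898 hashes to 14; slot 14 is free -> place at 14.
830 hashes to 14; 14 taken -> place at 15.
150 hashes to 14; 14,15 taken -> place at 1.
796 hashes to 14; 14,15,1 taken -> place at 6.
733 hashes to 2; slot 2 is free -> place at 2.
Table: [—, 150, 733, —, —, —, 796, —, —, 366, —, —, —, —, 898, 830, —]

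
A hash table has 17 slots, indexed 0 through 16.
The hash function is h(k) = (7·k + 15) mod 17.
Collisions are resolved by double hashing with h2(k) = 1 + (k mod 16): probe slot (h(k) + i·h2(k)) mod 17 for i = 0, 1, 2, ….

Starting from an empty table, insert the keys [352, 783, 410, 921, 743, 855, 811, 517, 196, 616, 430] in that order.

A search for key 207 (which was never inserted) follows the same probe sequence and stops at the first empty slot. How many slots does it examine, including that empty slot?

3

Insert 352: h=14, slot 14 empty => index 14.
Insert 783: h=5, slot 5 empty => index 5.
Insert 410: h=12, slot 12 empty => index 12.
Insert 921: h=2, slot 2 empty => index 2.
Insert 743: h=14, h2=8, slots 14,5 occupied => index 13.
Insert 855: h=16, slot 16 empty => index 16.
Insert 811: h=14, h2=12, slot 14 occupied => index 9.
Insert 517: h=13, h2=6, slots 13,2 occupied => index 8.
Insert 196: h=10, slot 10 empty => index 10.
Insert 616: h=9, h2=9, slot 9 occupied => index 1.
Insert 430: h=16, h2=15, slots 16,14,12,10,8 occupied => index 6.
Table: [-, 616, 921, -, -, 783, 430, -, 517, 811, 196, -, 410, 743, 352, -, 855]
Lookup 207: h=2, h2=16, probe 2,1,0 → slot 0 empty, not found.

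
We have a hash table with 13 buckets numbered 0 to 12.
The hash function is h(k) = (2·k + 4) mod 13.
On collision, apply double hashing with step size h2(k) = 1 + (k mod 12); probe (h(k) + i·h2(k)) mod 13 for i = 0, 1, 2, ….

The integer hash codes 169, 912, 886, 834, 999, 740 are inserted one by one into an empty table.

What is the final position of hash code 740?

169 hashes to 4; slot 4 is free -> place at 4.
912 hashes to 8; slot 8 is free -> place at 8.
886 hashes to 8, h2=11; 8 taken -> place at 6.
834 hashes to 8, h2=7; 8 taken -> place at 2.
999 hashes to 0; slot 0 is free -> place at 0.
740 hashes to 2, h2=9; 2 taken -> place at 11.
Table: [999, ., 834, ., 169, ., 886, ., 912, ., ., 740, .]

11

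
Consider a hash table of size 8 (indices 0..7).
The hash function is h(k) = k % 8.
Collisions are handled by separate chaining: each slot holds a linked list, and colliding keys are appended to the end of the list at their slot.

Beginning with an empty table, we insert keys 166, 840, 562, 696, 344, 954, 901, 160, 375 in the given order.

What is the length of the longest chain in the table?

4

166 -> bucket 6
840 -> bucket 0
562 -> bucket 2
696 -> bucket 0 (collision)
344 -> bucket 0 (collision)
954 -> bucket 2 (collision)
901 -> bucket 5
160 -> bucket 0 (collision)
375 -> bucket 7
Final buckets:
0: 840 -> 696 -> 344 -> 160
1: ∅
2: 562 -> 954
3: ∅
4: ∅
5: 901
6: 166
7: 375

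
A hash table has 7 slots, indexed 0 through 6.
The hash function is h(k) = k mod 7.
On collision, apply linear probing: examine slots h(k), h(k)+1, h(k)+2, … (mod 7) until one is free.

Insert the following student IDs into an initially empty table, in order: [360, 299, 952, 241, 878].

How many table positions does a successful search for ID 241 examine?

2

360 hashes to 3; slot 3 is free => place at 3.
299 hashes to 5; slot 5 is free => place at 5.
952 hashes to 0; slot 0 is free => place at 0.
241 hashes to 3; 3 taken => place at 4.
878 hashes to 3; 3,4,5 taken => place at 6.
Table: [952, -, -, 360, 241, 299, 878]
Lookup 241: h=3, probe 3,4 → found at 4.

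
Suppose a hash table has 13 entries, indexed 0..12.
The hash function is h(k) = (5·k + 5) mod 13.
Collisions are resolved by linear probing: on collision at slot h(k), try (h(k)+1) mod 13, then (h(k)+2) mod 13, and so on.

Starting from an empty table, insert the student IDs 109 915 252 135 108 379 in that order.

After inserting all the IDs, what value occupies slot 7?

135

Insert 109: h=4, slot 4 empty -> index 4.
Insert 915: h=4, slot 4 occupied -> index 5.
Insert 252: h=4, slots 4,5 occupied -> index 6.
Insert 135: h=4, slots 4,5,6 occupied -> index 7.
Insert 108: h=12, slot 12 empty -> index 12.
Insert 379: h=2, slot 2 empty -> index 2.
Table: [-, -, 379, -, 109, 915, 252, 135, -, -, -, -, 108]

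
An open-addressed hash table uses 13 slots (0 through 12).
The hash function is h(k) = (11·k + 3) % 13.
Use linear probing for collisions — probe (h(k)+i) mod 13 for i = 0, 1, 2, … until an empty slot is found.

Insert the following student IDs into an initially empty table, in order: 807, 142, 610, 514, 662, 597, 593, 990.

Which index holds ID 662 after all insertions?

7

807 hashes to 1; slot 1 is free -> place at 1.
142 hashes to 5; slot 5 is free -> place at 5.
610 hashes to 5; 5 taken -> place at 6.
514 hashes to 2; slot 2 is free -> place at 2.
662 hashes to 5; 5,6 taken -> place at 7.
597 hashes to 5; 5,6,7 taken -> place at 8.
593 hashes to 0; slot 0 is free -> place at 0.
990 hashes to 12; slot 12 is free -> place at 12.
Table: [593, 807, 514, ∅, ∅, 142, 610, 662, 597, ∅, ∅, ∅, 990]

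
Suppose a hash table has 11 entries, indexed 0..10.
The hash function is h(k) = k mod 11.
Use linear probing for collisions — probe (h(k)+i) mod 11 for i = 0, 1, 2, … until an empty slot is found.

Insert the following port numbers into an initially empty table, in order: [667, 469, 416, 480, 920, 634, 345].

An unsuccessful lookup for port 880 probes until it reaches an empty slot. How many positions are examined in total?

667 hashes to 7; slot 7 is free → place at 7.
469 hashes to 7; 7 taken → place at 8.
416 hashes to 9; slot 9 is free → place at 9.
480 hashes to 7; 7,8,9 taken → place at 10.
920 hashes to 7; 7,8,9,10 taken → place at 0.
634 hashes to 7; 7,8,9,10,0 taken → place at 1.
345 hashes to 4; slot 4 is free → place at 4.
Table: [920, 634, ., ., 345, ., ., 667, 469, 416, 480]
Lookup 880: h=0, probe 0,1,2 → slot 2 empty, not found.

3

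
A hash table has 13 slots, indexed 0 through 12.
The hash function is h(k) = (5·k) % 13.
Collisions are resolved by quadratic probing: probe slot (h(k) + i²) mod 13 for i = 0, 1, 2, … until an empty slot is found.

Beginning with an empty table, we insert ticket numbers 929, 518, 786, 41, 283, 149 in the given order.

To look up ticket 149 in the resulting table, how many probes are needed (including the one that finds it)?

929: h=4 -> slot 4
518: h=3 -> slot 3
786: h=4, probe 4,5 -> slot 5
41: h=10 -> slot 10
283: h=11 -> slot 11
149: h=4, probe 4,5,8 -> slot 8
Table: [∅, ∅, ∅, 518, 929, 786, ∅, ∅, 149, ∅, 41, 283, ∅]
Lookup 149: h=4, probe 4,5,8 → found at 8.

3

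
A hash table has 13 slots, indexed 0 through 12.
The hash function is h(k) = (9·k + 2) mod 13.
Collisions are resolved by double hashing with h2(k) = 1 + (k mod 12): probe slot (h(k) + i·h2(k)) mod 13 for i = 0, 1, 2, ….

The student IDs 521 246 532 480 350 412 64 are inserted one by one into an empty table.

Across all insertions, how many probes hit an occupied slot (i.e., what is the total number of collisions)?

7

Insert 521: h=11, slot 11 empty → index 11.
Insert 246: h=6, slot 6 empty → index 6.
Insert 532: h=6, h2=5, slots 6,11 occupied → index 3.
Insert 480: h=6, h2=1, slot 6 occupied → index 7.
Insert 350: h=6, h2=3, slot 6 occupied → index 9.
Insert 412: h=5, slot 5 empty → index 5.
Insert 64: h=6, h2=5, slots 6,11,3 occupied → index 8.
Table: [-, -, -, 532, -, 412, 246, 480, 64, 350, -, 521, -]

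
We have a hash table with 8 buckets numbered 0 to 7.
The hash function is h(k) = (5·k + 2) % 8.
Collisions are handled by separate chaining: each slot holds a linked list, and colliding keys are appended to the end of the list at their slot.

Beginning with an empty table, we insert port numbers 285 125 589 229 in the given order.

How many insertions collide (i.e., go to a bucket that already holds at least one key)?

3

Insert 285: h=3, bucket 3 empty → new chain.
Insert 125: h=3, bucket 3 nonempty → append to chain.
Insert 589: h=3, bucket 3 nonempty → append to chain.
Insert 229: h=3, bucket 3 nonempty → append to chain.
Final buckets:
0: _
1: _
2: _
3: 285 -> 125 -> 589 -> 229
4: _
5: _
6: _
7: _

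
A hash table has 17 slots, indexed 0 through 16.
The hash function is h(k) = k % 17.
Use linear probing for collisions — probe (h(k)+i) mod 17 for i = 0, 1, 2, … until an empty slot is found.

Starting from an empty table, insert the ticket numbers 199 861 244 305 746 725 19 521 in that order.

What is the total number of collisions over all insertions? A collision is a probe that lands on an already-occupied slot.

5

Insert 199: h=12, slot 12 empty => index 12.
Insert 861: h=11, slot 11 empty => index 11.
Insert 244: h=6, slot 6 empty => index 6.
Insert 305: h=16, slot 16 empty => index 16.
Insert 746: h=15, slot 15 empty => index 15.
Insert 725: h=11, slots 11,12 occupied => index 13.
Insert 19: h=2, slot 2 empty => index 2.
Insert 521: h=11, slots 11,12,13 occupied => index 14.
Table: [-, -, 19, -, -, -, 244, -, -, -, -, 861, 199, 725, 521, 746, 305]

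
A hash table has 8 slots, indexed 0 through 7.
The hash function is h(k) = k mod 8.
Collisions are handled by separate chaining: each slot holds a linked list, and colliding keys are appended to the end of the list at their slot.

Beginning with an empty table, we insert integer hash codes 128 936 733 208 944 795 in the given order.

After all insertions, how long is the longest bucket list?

4

128 -> bucket 0
936 -> bucket 0 (collision)
733 -> bucket 5
208 -> bucket 0 (collision)
944 -> bucket 0 (collision)
795 -> bucket 3
Final buckets:
0: 128 -> 936 -> 208 -> 944
1: .
2: .
3: 795
4: .
5: 733
6: .
7: .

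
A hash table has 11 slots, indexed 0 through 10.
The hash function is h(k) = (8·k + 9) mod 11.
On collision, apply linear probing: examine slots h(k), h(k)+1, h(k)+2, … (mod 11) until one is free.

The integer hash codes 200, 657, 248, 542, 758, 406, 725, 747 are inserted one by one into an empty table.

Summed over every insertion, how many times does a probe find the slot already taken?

12

200 hashes to 3; slot 3 is free → place at 3.
657 hashes to 7; slot 7 is free → place at 7.
248 hashes to 2; slot 2 is free → place at 2.
542 hashes to 0; slot 0 is free → place at 0.
758 hashes to 1; slot 1 is free → place at 1.
406 hashes to 1; 1,2,3 taken → place at 4.
725 hashes to 1; 1,2,3,4 taken → place at 5.
747 hashes to 1; 1,2,3,4,5 taken → place at 6.
Table: [542, 758, 248, 200, 406, 725, 747, 657, -, -, -]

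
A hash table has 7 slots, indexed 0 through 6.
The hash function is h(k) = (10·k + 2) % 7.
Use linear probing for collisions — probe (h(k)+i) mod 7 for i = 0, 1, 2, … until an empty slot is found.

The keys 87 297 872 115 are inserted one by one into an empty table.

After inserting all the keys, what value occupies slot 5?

87: h=4 => slot 4
297: h=4, probe 4,5 => slot 5
872: h=0 => slot 0
115: h=4, probe 4,5,6 => slot 6
Table: [872, ., ., ., 87, 297, 115]

297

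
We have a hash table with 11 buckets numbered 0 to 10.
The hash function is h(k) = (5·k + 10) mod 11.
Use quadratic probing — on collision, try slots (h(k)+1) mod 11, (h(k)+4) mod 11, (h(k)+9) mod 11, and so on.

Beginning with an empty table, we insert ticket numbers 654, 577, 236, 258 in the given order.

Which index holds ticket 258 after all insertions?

0

654 hashes to 2; slot 2 is free => place at 2.
577 hashes to 2; 2 taken => place at 3.
236 hashes to 2; 2,3 taken => place at 6.
258 hashes to 2; 2,3,6 taken => place at 0.
Table: [258, _, 654, 577, _, _, 236, _, _, _, _]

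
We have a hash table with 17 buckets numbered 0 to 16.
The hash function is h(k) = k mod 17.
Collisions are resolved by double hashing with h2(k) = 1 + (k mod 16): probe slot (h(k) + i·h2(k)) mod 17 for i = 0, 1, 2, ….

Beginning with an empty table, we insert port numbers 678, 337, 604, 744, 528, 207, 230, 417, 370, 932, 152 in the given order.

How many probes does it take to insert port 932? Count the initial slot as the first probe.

3

Insert 678: h=15, slot 15 empty -> index 15.
Insert 337: h=14, slot 14 empty -> index 14.
Insert 604: h=9, slot 9 empty -> index 9.
Insert 744: h=13, slot 13 empty -> index 13.
Insert 528: h=1, slot 1 empty -> index 1.
Insert 207: h=3, slot 3 empty -> index 3.
Insert 230: h=9, h2=7, slot 9 occupied -> index 16.
Insert 417: h=9, h2=2, slot 9 occupied -> index 11.
Insert 370: h=13, h2=3, slots 13,16 occupied -> index 2.
Insert 932: h=14, h2=5, slots 14,2 occupied -> index 7.
Insert 152: h=16, h2=9, slot 16 occupied -> index 8.
Table: [—, 528, 370, 207, —, —, —, 932, 152, 604, —, 417, —, 744, 337, 678, 230]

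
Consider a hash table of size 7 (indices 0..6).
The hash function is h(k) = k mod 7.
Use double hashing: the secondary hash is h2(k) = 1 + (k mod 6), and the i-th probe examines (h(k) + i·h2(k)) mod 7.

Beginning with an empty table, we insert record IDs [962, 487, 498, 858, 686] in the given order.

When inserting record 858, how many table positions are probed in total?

962 hashes to 3; slot 3 is free => place at 3.
487 hashes to 4; slot 4 is free => place at 4.
498 hashes to 1; slot 1 is free => place at 1.
858 hashes to 4, h2=1; 4 taken => place at 5.
686 hashes to 0; slot 0 is free => place at 0.
Table: [686, 498, ∅, 962, 487, 858, ∅]

2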